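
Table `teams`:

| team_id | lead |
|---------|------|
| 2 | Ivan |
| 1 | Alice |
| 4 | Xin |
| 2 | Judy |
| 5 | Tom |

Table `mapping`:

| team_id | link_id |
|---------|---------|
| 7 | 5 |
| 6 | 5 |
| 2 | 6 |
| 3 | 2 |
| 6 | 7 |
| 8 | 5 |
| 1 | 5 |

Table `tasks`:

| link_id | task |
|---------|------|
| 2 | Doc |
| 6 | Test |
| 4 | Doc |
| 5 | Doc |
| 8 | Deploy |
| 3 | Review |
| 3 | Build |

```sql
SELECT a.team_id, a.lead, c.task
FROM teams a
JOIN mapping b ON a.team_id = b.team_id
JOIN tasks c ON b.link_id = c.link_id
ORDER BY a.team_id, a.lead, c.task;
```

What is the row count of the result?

Step 1 — a INNER JOIN b on team_id → 3 row(s).
Then INNER JOIN `tasks c` on link_id: keep only rows whose b.link_id appears in c.
Result: 3 row(s).

3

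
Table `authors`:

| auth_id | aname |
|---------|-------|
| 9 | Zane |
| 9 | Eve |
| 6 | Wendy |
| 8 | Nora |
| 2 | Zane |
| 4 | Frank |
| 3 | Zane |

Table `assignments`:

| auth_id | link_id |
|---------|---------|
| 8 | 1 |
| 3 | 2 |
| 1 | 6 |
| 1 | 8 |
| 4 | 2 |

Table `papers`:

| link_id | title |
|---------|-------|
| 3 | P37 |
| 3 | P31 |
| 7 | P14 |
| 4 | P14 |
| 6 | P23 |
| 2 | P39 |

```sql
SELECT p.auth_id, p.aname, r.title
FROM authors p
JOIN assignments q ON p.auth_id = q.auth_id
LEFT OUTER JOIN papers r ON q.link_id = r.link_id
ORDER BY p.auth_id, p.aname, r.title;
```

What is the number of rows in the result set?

Joins associate left-to-right: authors INNER JOIN assignments on auth_id gives 3 intermediate row(s).
Then LEFT JOIN `papers r` on link_id: each of those 3 rows is kept; rows whose q.link_id has no match in r get NULL for r's columns.
Result: 3 row(s).

3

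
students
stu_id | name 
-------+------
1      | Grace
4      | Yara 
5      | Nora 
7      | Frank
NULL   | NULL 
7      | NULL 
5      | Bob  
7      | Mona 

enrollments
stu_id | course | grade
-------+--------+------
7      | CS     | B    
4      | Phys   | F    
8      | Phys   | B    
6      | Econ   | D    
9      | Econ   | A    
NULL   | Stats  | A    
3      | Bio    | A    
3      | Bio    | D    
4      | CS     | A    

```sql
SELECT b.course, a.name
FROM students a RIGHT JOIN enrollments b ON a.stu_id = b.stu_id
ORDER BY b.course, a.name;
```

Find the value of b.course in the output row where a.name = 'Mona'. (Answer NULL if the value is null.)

CS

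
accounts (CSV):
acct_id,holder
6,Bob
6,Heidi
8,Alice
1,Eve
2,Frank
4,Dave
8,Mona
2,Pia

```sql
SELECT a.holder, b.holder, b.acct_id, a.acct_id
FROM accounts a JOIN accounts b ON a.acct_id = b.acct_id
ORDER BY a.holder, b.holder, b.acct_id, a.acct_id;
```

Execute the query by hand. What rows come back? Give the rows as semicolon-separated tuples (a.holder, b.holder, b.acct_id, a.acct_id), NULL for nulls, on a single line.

INNER JOIN keeps only pairs where the ON condition holds.
Matching on a.acct_id = b.acct_id.
- a[0] acct_id=6 → 2 match(es) in b → 2 row(s).
- a[1] acct_id=6 → 2 match(es) in b → 2 row(s).
- a[2] acct_id=8 → 2 match(es) in b → 2 row(s).
- a[3] acct_id=1 → 1 match(es) in b → 1 row(s).
- a[4] acct_id=2 → 2 match(es) in b → 2 row(s).
- a[5] acct_id=4 → 1 match(es) in b → 1 row(s).
- a[6] acct_id=8 → 2 match(es) in b → 2 row(s).
- a[7] acct_id=2 → 2 match(es) in b → 2 row(s).

(Alice, Alice, 8, 8); (Alice, Mona, 8, 8); (Bob, Bob, 6, 6); (Bob, Heidi, 6, 6); (Dave, Dave, 4, 4); (Eve, Eve, 1, 1); (Frank, Frank, 2, 2); (Frank, Pia, 2, 2); (Heidi, Bob, 6, 6); (Heidi, Heidi, 6, 6); (Mona, Alice, 8, 8); (Mona, Mona, 8, 8); (Pia, Frank, 2, 2); (Pia, Pia, 2, 2)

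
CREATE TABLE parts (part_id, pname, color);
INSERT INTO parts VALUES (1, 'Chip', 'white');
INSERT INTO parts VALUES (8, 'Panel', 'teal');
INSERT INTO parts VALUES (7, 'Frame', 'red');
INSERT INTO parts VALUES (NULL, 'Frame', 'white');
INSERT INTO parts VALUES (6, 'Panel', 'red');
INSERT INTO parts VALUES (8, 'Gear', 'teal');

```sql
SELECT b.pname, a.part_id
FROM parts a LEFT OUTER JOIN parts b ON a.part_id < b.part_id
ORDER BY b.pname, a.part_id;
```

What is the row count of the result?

LEFT JOIN keeps every row from `parts a`; unmatched rows get NULL for `parts b`'s columns.
Matching on a.part_id < b.part_id. A NULL in a compared column never satisfies the condition.
Matched pairs: 9; unmatched a rows kept: 3.
Total: 9 matched + 3 padded = 12 rows.

12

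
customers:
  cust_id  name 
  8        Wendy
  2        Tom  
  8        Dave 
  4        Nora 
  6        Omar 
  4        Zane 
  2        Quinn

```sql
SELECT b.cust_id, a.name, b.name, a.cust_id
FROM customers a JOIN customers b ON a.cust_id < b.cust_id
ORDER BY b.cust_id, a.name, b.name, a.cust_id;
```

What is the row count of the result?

18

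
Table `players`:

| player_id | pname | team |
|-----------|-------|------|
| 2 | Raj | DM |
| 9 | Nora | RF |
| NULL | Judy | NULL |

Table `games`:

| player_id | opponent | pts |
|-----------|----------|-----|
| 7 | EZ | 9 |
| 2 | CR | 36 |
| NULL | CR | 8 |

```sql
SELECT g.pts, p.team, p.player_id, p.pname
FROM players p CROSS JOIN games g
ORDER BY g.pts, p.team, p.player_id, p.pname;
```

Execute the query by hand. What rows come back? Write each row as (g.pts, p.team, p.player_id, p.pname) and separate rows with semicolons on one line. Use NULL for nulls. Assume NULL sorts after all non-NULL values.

(8, DM, 2, Raj); (8, RF, 9, Nora); (8, NULL, NULL, Judy); (9, DM, 2, Raj); (9, RF, 9, Nora); (9, NULL, NULL, Judy); (36, DM, 2, Raj); (36, RF, 9, Nora); (36, NULL, NULL, Judy)

CROSS JOIN pairs every row of `players` with every row of `games`: 3 × 3 = 9 rows.
After projecting and ordering:
g.pts | p.team | p.player_id | p.pname
8 | DM | 2 | Raj
8 | RF | 9 | Nora
8 | NULL | NULL | Judy
9 | DM | 2 | Raj
9 | RF | 9 | Nora
9 | NULL | NULL | Judy
36 | DM | 2 | Raj
36 | RF | 9 | Nora
36 | NULL | NULL | Judy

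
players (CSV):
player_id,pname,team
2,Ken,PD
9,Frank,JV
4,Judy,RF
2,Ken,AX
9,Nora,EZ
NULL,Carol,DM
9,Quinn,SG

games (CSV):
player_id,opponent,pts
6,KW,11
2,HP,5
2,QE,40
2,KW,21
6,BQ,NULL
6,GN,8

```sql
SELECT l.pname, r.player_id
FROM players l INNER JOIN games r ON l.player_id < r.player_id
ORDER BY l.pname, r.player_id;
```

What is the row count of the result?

9

INNER JOIN keeps only pairs where the ON condition holds.
Matching on l.player_id < r.player_id. A NULL in a compared column never satisfies the condition.
- l row (player_id=2): matches 3 r row(s) → 3 output row(s).
- l row (player_id=9): no match → dropped.
- l row (player_id=4): matches 3 r row(s) → 3 output row(s).
- l row (player_id=2): matches 3 r row(s) → 3 output row(s).
- l row (player_id=9): no match → dropped.
- l row (player_id=NULL): no match → dropped.
- l row (player_id=9): no match → dropped.
Total: 9 rows.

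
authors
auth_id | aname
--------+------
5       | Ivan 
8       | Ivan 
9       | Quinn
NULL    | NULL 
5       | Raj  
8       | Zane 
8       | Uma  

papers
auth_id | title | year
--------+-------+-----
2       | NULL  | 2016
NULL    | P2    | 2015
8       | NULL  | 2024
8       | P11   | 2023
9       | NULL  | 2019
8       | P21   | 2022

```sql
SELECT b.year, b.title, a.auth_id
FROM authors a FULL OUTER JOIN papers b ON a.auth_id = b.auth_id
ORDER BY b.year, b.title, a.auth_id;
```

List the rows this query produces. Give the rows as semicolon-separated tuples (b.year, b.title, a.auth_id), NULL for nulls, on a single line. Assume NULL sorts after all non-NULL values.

FULL OUTER JOIN keeps every row from both sides; unmatched rows get NULL for the other side's columns.
Matching on a.auth_id = b.auth_id. A NULL in a compared column never satisfies the condition.
- auth_id=5: no b row matches, row kept with b columns NULL.
- auth_id=8: 3 matching b row(s), so 3 row(s) emitted.
- auth_id=9: 1 matching b row(s), so 1 row(s) emitted.
- auth_id=NULL: no b row matches, row kept with b columns NULL.
- auth_id=5: no b row matches, row kept with b columns NULL.
- auth_id=8: 3 matching b row(s), so 3 row(s) emitted.
- auth_id=8: 3 matching b row(s), so 3 row(s) emitted.
- plus 2 unmatched b row(s), each kept with NULL a columns.

(2015, P2, NULL); (2016, NULL, NULL); (2019, NULL, 9); (2022, P21, 8); (2022, P21, 8); (2022, P21, 8); (2023, P11, 8); (2023, P11, 8); (2023, P11, 8); (2024, NULL, 8); (2024, NULL, 8); (2024, NULL, 8); (NULL, NULL, 5); (NULL, NULL, 5); (NULL, NULL, NULL)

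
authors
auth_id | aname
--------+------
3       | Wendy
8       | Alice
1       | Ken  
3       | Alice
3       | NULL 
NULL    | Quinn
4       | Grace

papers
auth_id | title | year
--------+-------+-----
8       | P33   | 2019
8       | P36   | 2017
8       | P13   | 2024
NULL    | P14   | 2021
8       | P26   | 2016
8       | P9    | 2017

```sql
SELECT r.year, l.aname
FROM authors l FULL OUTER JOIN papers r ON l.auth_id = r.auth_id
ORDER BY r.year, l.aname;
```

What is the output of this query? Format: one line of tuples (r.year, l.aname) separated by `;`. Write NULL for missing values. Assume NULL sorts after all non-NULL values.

FULL OUTER JOIN keeps every row from both sides; unmatched rows get NULL for the other side's columns.
Matching on l.auth_id = r.auth_id. A NULL in a compared column never satisfies the condition.
Matched pairs: 5; unmatched l rows kept: 6; unmatched r rows kept: 1.

(2016, Alice); (2017, Alice); (2017, Alice); (2019, Alice); (2021, NULL); (2024, Alice); (NULL, Alice); (NULL, Grace); (NULL, Ken); (NULL, Quinn); (NULL, Wendy); (NULL, NULL)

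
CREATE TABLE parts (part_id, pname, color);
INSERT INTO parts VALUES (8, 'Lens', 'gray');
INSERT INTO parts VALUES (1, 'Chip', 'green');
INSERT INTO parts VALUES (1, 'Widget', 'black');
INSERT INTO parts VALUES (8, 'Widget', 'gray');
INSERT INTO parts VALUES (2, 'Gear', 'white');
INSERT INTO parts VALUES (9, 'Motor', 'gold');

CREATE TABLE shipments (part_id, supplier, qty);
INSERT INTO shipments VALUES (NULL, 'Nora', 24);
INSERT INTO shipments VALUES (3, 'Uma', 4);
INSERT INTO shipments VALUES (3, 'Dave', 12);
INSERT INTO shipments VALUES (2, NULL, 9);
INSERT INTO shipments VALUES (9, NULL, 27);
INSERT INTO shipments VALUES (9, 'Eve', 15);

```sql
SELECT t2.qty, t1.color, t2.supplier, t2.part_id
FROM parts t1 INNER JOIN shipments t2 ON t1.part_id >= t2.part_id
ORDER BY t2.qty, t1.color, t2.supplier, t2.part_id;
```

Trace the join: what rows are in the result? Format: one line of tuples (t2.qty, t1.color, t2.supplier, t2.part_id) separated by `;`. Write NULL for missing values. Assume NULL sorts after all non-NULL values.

INNER JOIN keeps only pairs where the ON condition holds.
Matching on t1.part_id >= t2.part_id. A NULL in a compared column never satisfies the condition.
Matched pairs: 12.

(4, gold, Uma, 3); (4, gray, Uma, 3); (4, gray, Uma, 3); (9, gold, NULL, 2); (9, gray, NULL, 2); (9, gray, NULL, 2); (9, white, NULL, 2); (12, gold, Dave, 3); (12, gray, Dave, 3); (12, gray, Dave, 3); (15, gold, Eve, 9); (27, gold, NULL, 9)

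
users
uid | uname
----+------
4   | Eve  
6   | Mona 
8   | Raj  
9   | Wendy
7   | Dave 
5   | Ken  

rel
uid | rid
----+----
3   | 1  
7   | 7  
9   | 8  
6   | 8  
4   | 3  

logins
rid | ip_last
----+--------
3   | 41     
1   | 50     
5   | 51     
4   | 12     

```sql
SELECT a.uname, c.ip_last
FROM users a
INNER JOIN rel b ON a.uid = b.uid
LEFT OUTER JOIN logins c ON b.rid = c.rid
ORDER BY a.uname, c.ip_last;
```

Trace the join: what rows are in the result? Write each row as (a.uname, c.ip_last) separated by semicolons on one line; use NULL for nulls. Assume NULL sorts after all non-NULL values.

(Dave, NULL); (Eve, 41); (Mona, NULL); (Wendy, NULL)

Step 1 — a INNER JOIN b on uid → 4 row(s).
Then LEFT JOIN `logins c` on rid: each of those 4 rows is kept; rows whose b.rid has no match in c get NULL for c's columns.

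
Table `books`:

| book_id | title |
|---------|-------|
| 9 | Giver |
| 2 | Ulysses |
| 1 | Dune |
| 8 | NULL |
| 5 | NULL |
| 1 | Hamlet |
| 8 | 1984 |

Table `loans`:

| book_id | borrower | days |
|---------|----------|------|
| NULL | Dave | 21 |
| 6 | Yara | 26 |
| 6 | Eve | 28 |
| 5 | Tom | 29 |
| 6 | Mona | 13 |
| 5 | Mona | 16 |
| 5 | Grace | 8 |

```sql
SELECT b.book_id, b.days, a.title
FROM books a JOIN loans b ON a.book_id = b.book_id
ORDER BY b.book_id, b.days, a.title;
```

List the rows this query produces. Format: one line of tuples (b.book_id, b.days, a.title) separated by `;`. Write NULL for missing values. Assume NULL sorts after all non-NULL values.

(5, 8, NULL); (5, 16, NULL); (5, 29, NULL)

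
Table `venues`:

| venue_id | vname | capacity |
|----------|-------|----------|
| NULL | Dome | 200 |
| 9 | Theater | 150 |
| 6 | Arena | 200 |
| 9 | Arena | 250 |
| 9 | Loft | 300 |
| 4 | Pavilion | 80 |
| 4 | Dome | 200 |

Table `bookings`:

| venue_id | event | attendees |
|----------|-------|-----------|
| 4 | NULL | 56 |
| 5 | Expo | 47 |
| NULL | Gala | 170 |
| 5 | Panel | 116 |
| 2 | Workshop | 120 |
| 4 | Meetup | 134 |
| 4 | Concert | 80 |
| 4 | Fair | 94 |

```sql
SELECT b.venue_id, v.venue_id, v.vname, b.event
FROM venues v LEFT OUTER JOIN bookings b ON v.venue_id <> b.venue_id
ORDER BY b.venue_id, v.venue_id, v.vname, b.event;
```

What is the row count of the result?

35

LEFT JOIN keeps every row from `venues`; unmatched rows get NULL for `bookings`'s columns.
Matching on v.venue_id <> b.venue_id. A NULL in a compared column never satisfies the condition.
- v (venue_id=NULL) has no partner → padded with NULL.
- v (venue_id=9) pairs with 7 row(s) of b.
- v (venue_id=6) pairs with 7 row(s) of b.
- v (venue_id=9) pairs with 7 row(s) of b.
- v (venue_id=9) pairs with 7 row(s) of b.
- v (venue_id=4) pairs with 3 row(s) of b.
- v (venue_id=4) pairs with 3 row(s) of b.
Total: 34 matched + 1 padded = 35 rows.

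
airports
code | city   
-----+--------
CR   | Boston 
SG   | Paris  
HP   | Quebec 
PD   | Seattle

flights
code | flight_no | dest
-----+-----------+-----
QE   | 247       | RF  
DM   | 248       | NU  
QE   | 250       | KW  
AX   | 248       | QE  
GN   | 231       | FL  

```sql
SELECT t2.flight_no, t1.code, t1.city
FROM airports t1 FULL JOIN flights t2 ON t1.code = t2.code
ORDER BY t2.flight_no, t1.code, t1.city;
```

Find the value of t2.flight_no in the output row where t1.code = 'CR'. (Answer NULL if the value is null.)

NULL

FULL OUTER JOIN keeps every row from both sides; unmatched rows get NULL for the other side's columns.
Matching on t1.code = t2.code.
- t1[0] code=CR → no match; kept with NULLs on the t2 side.
- t1[1] code=SG → no match; kept with NULLs on the t2 side.
- t1[2] code=HP → no match; kept with NULLs on the t2 side.
- t1[3] code=PD → no match; kept with NULLs on the t2 side.
- plus 5 unmatched t2 row(s), each kept with NULL t1 columns.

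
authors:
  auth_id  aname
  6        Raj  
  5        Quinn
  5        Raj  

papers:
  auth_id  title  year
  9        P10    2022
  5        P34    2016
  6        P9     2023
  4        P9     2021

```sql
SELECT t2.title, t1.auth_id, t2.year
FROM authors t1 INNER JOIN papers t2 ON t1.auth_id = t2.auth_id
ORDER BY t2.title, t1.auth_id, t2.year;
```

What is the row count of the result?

3

INNER JOIN keeps only pairs where the ON condition holds.
Matching on t1.auth_id = t2.auth_id.
Matched pairs: 3.
Total: 3 rows.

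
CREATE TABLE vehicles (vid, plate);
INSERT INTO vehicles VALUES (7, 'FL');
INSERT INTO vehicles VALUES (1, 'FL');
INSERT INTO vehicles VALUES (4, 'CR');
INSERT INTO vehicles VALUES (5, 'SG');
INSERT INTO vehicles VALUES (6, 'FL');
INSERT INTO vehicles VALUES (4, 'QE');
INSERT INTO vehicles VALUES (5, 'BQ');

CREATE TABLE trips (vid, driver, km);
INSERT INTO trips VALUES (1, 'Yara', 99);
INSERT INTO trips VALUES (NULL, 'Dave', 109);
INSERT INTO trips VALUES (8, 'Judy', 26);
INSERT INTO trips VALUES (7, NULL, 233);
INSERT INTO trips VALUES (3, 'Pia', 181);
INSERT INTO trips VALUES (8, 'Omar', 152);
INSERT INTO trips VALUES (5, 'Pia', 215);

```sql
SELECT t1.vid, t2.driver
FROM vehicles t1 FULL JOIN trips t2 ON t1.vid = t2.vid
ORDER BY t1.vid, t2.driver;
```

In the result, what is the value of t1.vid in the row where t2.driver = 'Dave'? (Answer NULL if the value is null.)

FULL OUTER JOIN keeps every row from both sides; unmatched rows get NULL for the other side's columns.
Matching on t1.vid = t2.vid. A NULL in a compared column never satisfies the condition.
- t1 (vid=7) pairs with 1 row(s) of t2.
- t1 (vid=1) pairs with 1 row(s) of t2.
- t1 (vid=4) has no partner → padded with NULL.
- t1 (vid=5) pairs with 1 row(s) of t2.
- t1 (vid=6) has no partner → padded with NULL.
- t1 (vid=4) has no partner → padded with NULL.
- t1 (vid=5) pairs with 1 row(s) of t2.
- plus 4 unmatched t2 row(s), each kept with NULL t1 columns.

NULL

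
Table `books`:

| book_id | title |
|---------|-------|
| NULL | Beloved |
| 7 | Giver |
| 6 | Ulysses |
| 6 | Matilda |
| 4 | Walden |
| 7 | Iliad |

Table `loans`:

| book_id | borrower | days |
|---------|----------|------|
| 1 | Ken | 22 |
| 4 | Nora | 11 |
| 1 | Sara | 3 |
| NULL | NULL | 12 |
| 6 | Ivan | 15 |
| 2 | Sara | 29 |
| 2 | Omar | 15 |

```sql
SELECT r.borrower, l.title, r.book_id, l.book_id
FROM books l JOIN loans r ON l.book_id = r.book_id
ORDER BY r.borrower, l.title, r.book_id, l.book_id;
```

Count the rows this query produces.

3

INNER JOIN keeps only pairs where the ON condition holds.
Matching on l.book_id = r.book_id. A NULL in a compared column never satisfies the condition.
- l (book_id=NULL) has no partner → excluded.
- l (book_id=7) has no partner → excluded.
- l (book_id=6) pairs with 1 row(s) of r.
- l (book_id=6) pairs with 1 row(s) of r.
- l (book_id=4) pairs with 1 row(s) of r.
- l (book_id=7) has no partner → excluded.
Total: 3 rows.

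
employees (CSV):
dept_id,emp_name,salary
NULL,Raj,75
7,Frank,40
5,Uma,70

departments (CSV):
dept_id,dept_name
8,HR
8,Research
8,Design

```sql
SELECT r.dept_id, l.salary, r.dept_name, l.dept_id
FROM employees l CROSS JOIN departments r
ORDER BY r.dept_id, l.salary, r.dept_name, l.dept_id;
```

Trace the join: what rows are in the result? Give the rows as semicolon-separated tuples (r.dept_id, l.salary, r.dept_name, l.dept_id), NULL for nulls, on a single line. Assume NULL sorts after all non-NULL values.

(8, 40, Design, 7); (8, 40, HR, 7); (8, 40, Research, 7); (8, 70, Design, 5); (8, 70, HR, 5); (8, 70, Research, 5); (8, 75, Design, NULL); (8, 75, HR, NULL); (8, 75, Research, NULL)

CROSS JOIN pairs every row of `employees` with every row of `departments`: 3 × 3 = 9 rows.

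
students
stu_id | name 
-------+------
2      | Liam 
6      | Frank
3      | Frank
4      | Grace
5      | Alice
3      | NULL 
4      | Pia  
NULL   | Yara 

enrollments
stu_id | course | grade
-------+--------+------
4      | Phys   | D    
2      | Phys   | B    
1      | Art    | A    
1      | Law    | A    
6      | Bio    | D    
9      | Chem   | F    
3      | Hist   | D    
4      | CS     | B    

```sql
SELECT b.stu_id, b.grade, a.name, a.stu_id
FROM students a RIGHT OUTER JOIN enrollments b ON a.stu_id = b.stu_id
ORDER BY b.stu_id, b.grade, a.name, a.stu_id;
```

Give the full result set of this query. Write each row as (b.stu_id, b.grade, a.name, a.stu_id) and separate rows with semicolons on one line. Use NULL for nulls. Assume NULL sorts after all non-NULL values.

(1, A, NULL, NULL); (1, A, NULL, NULL); (2, B, Liam, 2); (3, D, Frank, 3); (3, D, NULL, 3); (4, B, Grace, 4); (4, B, Pia, 4); (4, D, Grace, 4); (4, D, Pia, 4); (6, D, Frank, 6); (9, F, NULL, NULL)

RIGHT JOIN keeps every row from `enrollments`; unmatched rows get NULL for `students`'s columns.
Matching on a.stu_id = b.stu_id. A NULL in a compared column never satisfies the condition.
- a[0] stu_id=2 → 1 match(es) in b → 1 row(s).
- a[1] stu_id=6 → 1 match(es) in b → 1 row(s).
- a[2] stu_id=3 → 1 match(es) in b → 1 row(s).
- a[3] stu_id=4 → 2 match(es) in b → 2 row(s).
- a[4] stu_id=5 → no match.
- a[5] stu_id=3 → 1 match(es) in b → 1 row(s).
- a[6] stu_id=4 → 2 match(es) in b → 2 row(s).
- a[7] stu_id=NULL → no match.
- plus 3 unmatched b row(s), each kept with NULL a columns.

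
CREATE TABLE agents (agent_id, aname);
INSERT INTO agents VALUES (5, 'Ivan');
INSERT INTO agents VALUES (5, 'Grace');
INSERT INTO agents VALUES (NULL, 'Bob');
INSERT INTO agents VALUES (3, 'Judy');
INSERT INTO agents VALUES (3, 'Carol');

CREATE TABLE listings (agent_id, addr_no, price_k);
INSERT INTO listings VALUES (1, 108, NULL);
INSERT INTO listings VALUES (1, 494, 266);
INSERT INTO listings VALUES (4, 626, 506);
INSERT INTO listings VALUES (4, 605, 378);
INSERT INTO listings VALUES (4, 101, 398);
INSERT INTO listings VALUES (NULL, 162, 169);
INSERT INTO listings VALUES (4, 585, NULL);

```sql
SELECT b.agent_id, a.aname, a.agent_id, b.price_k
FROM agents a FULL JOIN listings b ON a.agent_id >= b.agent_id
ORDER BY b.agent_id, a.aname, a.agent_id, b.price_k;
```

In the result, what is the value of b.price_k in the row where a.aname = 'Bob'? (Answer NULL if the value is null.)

NULL

FULL OUTER JOIN keeps every row from both sides; unmatched rows get NULL for the other side's columns.
Matching on a.agent_id >= b.agent_id. A NULL in a compared column never satisfies the condition.
- a[0] agent_id=5 → 6 match(es) in b → 6 row(s).
- a[1] agent_id=5 → 6 match(es) in b → 6 row(s).
- a[2] agent_id=NULL → no match; kept with NULLs on the b side.
- a[3] agent_id=3 → 2 match(es) in b → 2 row(s).
- a[4] agent_id=3 → 2 match(es) in b → 2 row(s).
- plus 1 unmatched b row(s), each kept with NULL a columns.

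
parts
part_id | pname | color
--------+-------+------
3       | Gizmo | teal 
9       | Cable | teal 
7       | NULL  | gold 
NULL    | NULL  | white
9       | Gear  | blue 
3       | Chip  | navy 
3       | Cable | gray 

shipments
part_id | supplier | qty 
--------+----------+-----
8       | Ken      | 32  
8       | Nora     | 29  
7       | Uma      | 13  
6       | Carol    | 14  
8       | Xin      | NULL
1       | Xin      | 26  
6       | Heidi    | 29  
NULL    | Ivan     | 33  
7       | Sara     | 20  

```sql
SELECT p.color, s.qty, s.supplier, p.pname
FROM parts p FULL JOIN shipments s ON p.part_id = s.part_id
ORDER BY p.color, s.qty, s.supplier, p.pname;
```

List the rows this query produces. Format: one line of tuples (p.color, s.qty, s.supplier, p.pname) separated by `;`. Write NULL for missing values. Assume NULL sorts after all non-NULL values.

FULL OUTER JOIN keeps every row from both sides; unmatched rows get NULL for the other side's columns.
Matching on p.part_id = s.part_id. A NULL in a compared column never satisfies the condition.
- p row (part_id=3): no match → kept, s columns NULL.
- p row (part_id=9): no match → kept, s columns NULL.
- p row (part_id=7): matches 2 s row(s) → 2 output row(s).
- p row (part_id=NULL): no match → kept, s columns NULL.
- p row (part_id=9): no match → kept, s columns NULL.
- p row (part_id=3): no match → kept, s columns NULL.
- p row (part_id=3): no match → kept, s columns NULL.
- 7 s row(s) had no p match → kept, p columns NULL.

(blue, NULL, NULL, Gear); (gold, 13, Uma, NULL); (gold, 20, Sara, NULL); (gray, NULL, NULL, Cable); (navy, NULL, NULL, Chip); (teal, NULL, NULL, Cable); (teal, NULL, NULL, Gizmo); (white, NULL, NULL, NULL); (NULL, 14, Carol, NULL); (NULL, 26, Xin, NULL); (NULL, 29, Heidi, NULL); (NULL, 29, Nora, NULL); (NULL, 32, Ken, NULL); (NULL, 33, Ivan, NULL); (NULL, NULL, Xin, NULL)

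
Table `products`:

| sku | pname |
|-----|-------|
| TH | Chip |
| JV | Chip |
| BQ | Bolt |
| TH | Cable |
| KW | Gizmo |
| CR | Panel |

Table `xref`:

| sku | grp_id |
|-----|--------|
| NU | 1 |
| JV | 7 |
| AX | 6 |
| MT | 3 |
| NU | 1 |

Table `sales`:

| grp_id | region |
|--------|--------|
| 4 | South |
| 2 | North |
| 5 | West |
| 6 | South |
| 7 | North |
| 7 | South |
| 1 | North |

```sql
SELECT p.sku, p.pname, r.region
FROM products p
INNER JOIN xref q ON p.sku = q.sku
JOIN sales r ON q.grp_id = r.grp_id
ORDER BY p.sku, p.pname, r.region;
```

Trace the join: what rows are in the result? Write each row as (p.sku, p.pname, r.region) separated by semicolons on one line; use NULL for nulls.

(JV, Chip, North); (JV, Chip, South)

Step 1 — p INNER JOIN q on sku → 1 row(s).
Then INNER JOIN `sales r` on grp_id: keep only rows whose q.grp_id appears in r.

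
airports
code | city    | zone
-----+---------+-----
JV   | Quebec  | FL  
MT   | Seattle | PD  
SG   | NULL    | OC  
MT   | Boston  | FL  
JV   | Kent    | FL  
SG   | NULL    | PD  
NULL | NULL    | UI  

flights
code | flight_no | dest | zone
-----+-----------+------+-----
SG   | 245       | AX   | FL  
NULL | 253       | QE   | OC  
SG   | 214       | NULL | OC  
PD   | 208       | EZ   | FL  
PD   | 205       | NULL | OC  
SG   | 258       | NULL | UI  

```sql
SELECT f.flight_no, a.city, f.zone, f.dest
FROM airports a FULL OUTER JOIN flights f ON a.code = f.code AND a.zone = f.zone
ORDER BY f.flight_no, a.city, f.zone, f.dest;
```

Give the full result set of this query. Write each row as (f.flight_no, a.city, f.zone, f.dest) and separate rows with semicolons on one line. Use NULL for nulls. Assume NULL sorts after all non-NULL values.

FULL OUTER JOIN keeps every row from both sides; unmatched rows get NULL for the other side's columns.
Matching on a.code = f.code AND a.zone = f.zone. A NULL in a compared column never satisfies the condition.
- a[0] code=JV, zone=FL → no match; kept with NULLs on the f side.
- a[1] code=MT, zone=PD → no match; kept with NULLs on the f side.
- a[2] code=SG, zone=OC → 1 match(es) in f → 1 row(s).
- a[3] code=MT, zone=FL → no match; kept with NULLs on the f side.
- a[4] code=JV, zone=FL → no match; kept with NULLs on the f side.
- a[5] code=SG, zone=PD → no match; kept with NULLs on the f side.
- a[6] code=NULL, zone=UI → no match; kept with NULLs on the f side.
- 5 f row(s) had no a match → kept, a columns NULL.

(205, NULL, OC, NULL); (208, NULL, FL, EZ); (214, NULL, OC, NULL); (245, NULL, FL, AX); (253, NULL, OC, QE); (258, NULL, UI, NULL); (NULL, Boston, NULL, NULL); (NULL, Kent, NULL, NULL); (NULL, Quebec, NULL, NULL); (NULL, Seattle, NULL, NULL); (NULL, NULL, NULL, NULL); (NULL, NULL, NULL, NULL)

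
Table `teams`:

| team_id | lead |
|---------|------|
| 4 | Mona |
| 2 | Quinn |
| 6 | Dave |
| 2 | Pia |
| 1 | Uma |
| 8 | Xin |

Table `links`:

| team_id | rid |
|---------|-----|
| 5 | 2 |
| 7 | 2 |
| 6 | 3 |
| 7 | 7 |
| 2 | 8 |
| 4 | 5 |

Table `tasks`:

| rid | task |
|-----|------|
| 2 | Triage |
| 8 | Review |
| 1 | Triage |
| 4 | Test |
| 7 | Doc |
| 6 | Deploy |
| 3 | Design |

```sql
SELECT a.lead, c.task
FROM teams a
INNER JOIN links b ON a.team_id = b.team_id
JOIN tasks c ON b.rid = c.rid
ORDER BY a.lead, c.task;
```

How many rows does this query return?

3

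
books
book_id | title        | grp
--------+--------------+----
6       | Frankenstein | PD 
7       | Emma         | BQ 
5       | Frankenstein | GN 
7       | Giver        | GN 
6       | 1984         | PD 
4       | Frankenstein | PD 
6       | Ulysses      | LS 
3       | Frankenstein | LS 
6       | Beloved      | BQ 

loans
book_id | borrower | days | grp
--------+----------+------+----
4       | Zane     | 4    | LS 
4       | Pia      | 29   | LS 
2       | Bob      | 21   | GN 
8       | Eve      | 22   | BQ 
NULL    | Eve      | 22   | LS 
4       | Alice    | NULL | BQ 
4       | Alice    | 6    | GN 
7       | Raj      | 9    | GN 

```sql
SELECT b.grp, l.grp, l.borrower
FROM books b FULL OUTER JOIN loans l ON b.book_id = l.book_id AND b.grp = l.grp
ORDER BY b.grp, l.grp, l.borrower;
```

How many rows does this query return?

16

FULL OUTER JOIN keeps every row from both sides; unmatched rows get NULL for the other side's columns.
Matching on b.book_id = l.book_id AND b.grp = l.grp. A NULL in a compared column never satisfies the condition.
- book_id=6, grp=PD: no l row matches, row kept with l columns NULL.
- book_id=7, grp=BQ: no l row matches, row kept with l columns NULL.
- book_id=5, grp=GN: no l row matches, row kept with l columns NULL.
- book_id=7, grp=GN: 1 matching l row(s), so 1 row(s) emitted.
- book_id=6, grp=PD: no l row matches, row kept with l columns NULL.
- book_id=4, grp=PD: no l row matches, row kept with l columns NULL.
- book_id=6, grp=LS: no l row matches, row kept with l columns NULL.
- book_id=3, grp=LS: no l row matches, row kept with l columns NULL.
- book_id=6, grp=BQ: no l row matches, row kept with l columns NULL.
- plus 7 unmatched l row(s), each kept with NULL b columns.
Total: 1 matched + 15 padded = 16 rows.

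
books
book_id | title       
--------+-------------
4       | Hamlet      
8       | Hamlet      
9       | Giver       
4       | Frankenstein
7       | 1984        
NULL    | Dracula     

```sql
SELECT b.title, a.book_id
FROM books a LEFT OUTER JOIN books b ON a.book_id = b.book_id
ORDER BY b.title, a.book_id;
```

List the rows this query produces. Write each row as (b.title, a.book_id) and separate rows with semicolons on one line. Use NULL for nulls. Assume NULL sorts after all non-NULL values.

(1984, 7); (Frankenstein, 4); (Frankenstein, 4); (Giver, 9); (Hamlet, 4); (Hamlet, 4); (Hamlet, 8); (NULL, NULL)

LEFT JOIN keeps every row from `books a`; unmatched rows get NULL for `books b`'s columns.
Matching on a.book_id = b.book_id. A NULL in a compared column never satisfies the condition.
- book_id=4: 2 matching b row(s), so 2 row(s) emitted.
- book_id=8: 1 matching b row(s), so 1 row(s) emitted.
- book_id=9: 1 matching b row(s), so 1 row(s) emitted.
- book_id=4: 2 matching b row(s), so 2 row(s) emitted.
- book_id=7: 1 matching b row(s), so 1 row(s) emitted.
- book_id=NULL: no b row matches, row kept with b columns NULL.
After projecting and ordering:
b.title | a.book_id
1984 | 7
Frankenstein | 4
Frankenstein | 4
Giver | 9
Hamlet | 4
Hamlet | 4
Hamlet | 8
NULL | NULL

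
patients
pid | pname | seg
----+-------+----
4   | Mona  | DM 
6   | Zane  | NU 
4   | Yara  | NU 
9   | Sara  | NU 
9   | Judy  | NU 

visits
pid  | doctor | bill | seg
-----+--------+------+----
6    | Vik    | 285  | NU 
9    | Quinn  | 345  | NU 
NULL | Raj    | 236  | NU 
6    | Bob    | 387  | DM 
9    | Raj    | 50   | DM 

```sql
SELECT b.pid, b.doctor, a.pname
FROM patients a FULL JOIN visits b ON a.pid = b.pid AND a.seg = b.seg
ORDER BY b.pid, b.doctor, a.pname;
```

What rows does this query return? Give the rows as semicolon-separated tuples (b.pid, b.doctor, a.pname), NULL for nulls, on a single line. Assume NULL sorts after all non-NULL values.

FULL OUTER JOIN keeps every row from both sides; unmatched rows get NULL for the other side's columns.
Matching on a.pid = b.pid AND a.seg = b.seg. A NULL in a compared column never satisfies the condition.
Matched pairs: 3; unmatched a rows kept: 2; unmatched b rows kept: 3.

(6, Bob, NULL); (6, Vik, Zane); (9, Quinn, Judy); (9, Quinn, Sara); (9, Raj, NULL); (NULL, Raj, NULL); (NULL, NULL, Mona); (NULL, NULL, Yara)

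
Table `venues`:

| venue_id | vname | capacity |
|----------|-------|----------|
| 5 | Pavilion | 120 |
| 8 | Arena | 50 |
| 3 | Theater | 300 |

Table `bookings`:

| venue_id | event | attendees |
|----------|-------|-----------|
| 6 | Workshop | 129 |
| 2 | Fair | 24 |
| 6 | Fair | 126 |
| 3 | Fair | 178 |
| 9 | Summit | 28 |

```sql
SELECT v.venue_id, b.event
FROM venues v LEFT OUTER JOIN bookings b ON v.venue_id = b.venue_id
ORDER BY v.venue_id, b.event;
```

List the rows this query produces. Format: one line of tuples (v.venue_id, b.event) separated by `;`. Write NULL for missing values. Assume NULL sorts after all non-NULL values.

LEFT JOIN keeps every row from `venues`; unmatched rows get NULL for `bookings`'s columns.
Matching on v.venue_id = b.venue_id.
Matched pairs: 1; unmatched v rows kept: 2.

(3, Fair); (5, NULL); (8, NULL)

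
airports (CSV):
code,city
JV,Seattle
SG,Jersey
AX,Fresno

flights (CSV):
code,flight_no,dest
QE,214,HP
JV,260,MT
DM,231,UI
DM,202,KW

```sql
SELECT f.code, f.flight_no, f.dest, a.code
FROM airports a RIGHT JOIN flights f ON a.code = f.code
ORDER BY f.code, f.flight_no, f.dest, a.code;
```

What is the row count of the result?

4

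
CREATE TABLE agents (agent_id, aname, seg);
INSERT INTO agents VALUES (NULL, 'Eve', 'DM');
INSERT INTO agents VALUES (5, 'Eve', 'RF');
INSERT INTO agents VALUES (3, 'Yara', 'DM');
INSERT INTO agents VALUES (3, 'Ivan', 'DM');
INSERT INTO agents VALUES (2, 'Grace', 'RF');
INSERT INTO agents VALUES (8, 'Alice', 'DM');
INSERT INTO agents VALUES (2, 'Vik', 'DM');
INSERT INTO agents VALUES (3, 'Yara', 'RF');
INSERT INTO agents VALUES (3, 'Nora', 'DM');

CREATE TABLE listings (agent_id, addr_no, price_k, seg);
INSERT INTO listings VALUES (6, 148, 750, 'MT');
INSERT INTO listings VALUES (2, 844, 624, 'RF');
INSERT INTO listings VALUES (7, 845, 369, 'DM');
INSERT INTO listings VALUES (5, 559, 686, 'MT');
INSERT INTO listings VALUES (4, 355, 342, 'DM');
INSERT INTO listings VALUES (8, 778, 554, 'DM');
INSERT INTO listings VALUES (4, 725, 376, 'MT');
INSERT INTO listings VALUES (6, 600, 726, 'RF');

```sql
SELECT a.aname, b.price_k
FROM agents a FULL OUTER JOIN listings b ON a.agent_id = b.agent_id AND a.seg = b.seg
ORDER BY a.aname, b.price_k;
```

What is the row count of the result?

15

FULL OUTER JOIN keeps every row from both sides; unmatched rows get NULL for the other side's columns.
Matching on a.agent_id = b.agent_id AND a.seg = b.seg. A NULL in a compared column never satisfies the condition.
- a (agent_id=NULL, seg=DM) has no partner → padded with NULL.
- a (agent_id=5, seg=RF) has no partner → padded with NULL.
- a (agent_id=3, seg=DM) has no partner → padded with NULL.
- a (agent_id=3, seg=DM) has no partner → padded with NULL.
- a (agent_id=2, seg=RF) pairs with 1 row(s) of b.
- a (agent_id=8, seg=DM) pairs with 1 row(s) of b.
- a (agent_id=2, seg=DM) has no partner → padded with NULL.
- a (agent_id=3, seg=RF) has no partner → padded with NULL.
- a (agent_id=3, seg=DM) has no partner → padded with NULL.
- plus 6 unmatched b row(s), each kept with NULL a columns.
Total: 2 matched + 13 padded = 15 rows.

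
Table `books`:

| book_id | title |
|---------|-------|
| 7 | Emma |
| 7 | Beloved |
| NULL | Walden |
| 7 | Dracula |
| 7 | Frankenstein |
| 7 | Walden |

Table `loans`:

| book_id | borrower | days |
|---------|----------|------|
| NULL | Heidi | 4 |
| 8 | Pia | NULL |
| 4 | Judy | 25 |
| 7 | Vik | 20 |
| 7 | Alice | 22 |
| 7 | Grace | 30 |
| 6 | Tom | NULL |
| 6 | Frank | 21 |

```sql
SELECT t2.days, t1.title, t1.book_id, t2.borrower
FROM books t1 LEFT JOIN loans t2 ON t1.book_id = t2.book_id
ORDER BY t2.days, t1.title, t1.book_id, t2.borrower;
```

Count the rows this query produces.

16

LEFT JOIN keeps every row from `books`; unmatched rows get NULL for `loans`'s columns.
Matching on t1.book_id = t2.book_id. A NULL in a compared column never satisfies the condition.
Matched pairs: 15; unmatched t1 rows kept: 1.
Total: 15 matched + 1 padded = 16 rows.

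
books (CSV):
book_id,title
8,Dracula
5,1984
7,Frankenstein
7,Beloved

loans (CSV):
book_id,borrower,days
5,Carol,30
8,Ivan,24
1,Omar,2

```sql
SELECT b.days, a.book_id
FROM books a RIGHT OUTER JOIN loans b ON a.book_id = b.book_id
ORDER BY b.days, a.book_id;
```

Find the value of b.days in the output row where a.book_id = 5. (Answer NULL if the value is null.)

RIGHT JOIN keeps every row from `loans`; unmatched rows get NULL for `books`'s columns.
Matching on a.book_id = b.book_id.
- a (book_id=8) pairs with 1 row(s) of b.
- a (book_id=5) pairs with 1 row(s) of b.
- a (book_id=7) has no partner in b.
- a (book_id=7) has no partner in b.
- plus 1 unmatched b row(s), each kept with NULL a columns.

30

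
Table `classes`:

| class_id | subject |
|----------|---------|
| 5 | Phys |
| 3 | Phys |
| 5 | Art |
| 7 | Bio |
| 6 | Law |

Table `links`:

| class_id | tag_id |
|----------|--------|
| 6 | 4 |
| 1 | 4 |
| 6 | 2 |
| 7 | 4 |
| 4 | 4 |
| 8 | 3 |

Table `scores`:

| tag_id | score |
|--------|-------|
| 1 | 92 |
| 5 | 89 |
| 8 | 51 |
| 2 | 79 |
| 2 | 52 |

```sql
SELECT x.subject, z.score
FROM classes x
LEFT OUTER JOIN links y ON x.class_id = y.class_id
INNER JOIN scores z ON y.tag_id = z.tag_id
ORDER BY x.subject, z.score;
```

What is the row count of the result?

Evaluate left to right. First `classes x LEFT JOIN links y` on class_id: 6 row(s).
Then INNER JOIN `scores z` on tag_id: keep only rows whose y.tag_id appears in z.
Result: 2 row(s).

2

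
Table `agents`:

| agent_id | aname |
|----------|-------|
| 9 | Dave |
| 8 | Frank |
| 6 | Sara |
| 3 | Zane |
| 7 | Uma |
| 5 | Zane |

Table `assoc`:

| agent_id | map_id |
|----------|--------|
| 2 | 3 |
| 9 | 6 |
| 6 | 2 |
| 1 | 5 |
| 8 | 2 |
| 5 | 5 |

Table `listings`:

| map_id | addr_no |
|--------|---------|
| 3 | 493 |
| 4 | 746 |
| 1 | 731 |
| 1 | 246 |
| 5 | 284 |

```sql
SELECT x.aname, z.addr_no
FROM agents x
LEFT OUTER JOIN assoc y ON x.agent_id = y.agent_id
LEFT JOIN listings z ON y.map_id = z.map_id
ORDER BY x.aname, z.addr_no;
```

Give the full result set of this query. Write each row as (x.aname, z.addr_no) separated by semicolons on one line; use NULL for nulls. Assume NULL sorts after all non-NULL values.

Evaluate left to right. First `agents x LEFT JOIN assoc y` on agent_id: 6 row(s).
Then LEFT JOIN `listings z` on map_id: each of those 6 rows is kept; rows whose y.map_id has no match in z get NULL for z's columns.

(Dave, NULL); (Frank, NULL); (Sara, NULL); (Uma, NULL); (Zane, 284); (Zane, NULL)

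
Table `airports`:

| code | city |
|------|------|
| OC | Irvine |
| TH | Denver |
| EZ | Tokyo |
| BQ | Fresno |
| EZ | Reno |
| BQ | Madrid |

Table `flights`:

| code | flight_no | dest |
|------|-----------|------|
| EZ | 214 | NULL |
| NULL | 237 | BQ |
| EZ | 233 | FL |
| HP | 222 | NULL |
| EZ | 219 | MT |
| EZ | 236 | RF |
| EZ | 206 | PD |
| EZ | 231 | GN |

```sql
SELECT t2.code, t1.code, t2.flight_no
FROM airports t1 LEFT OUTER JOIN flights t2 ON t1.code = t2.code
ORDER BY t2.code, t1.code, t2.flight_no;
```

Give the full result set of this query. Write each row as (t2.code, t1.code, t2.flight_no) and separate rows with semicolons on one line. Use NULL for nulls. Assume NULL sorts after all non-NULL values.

LEFT JOIN keeps every row from `airports`; unmatched rows get NULL for `flights`'s columns.
Matching on t1.code = t2.code. A NULL in a compared column never satisfies the condition.
- code=OC: no t2 row matches, row kept with t2 columns NULL.
- code=TH: no t2 row matches, row kept with t2 columns NULL.
- code=EZ: 6 matching t2 row(s), so 6 row(s) emitted.
- code=BQ: no t2 row matches, row kept with t2 columns NULL.
- code=EZ: 6 matching t2 row(s), so 6 row(s) emitted.
- code=BQ: no t2 row matches, row kept with t2 columns NULL.

(EZ, EZ, 206); (EZ, EZ, 206); (EZ, EZ, 214); (EZ, EZ, 214); (EZ, EZ, 219); (EZ, EZ, 219); (EZ, EZ, 231); (EZ, EZ, 231); (EZ, EZ, 233); (EZ, EZ, 233); (EZ, EZ, 236); (EZ, EZ, 236); (NULL, BQ, NULL); (NULL, BQ, NULL); (NULL, OC, NULL); (NULL, TH, NULL)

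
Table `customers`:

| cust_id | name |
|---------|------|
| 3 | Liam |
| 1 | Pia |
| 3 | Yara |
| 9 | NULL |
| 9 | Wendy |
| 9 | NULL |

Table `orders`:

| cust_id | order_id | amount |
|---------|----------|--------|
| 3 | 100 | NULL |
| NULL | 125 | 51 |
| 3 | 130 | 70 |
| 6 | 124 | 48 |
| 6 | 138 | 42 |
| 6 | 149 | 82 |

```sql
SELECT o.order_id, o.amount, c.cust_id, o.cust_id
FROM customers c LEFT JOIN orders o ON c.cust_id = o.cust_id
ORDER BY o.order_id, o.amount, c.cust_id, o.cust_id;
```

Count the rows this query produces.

8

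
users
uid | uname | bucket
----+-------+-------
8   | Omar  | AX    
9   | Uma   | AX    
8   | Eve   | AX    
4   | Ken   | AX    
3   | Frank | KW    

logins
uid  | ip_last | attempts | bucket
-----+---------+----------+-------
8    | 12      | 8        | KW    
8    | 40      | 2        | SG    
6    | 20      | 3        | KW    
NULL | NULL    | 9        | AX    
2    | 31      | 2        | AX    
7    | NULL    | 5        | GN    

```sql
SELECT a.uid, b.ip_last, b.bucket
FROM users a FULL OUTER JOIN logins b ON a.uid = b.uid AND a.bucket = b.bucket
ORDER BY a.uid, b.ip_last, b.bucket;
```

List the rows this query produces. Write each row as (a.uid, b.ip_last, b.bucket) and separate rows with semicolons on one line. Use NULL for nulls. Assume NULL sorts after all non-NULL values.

(3, NULL, NULL); (4, NULL, NULL); (8, NULL, NULL); (8, NULL, NULL); (9, NULL, NULL); (NULL, 12, KW); (NULL, 20, KW); (NULL, 31, AX); (NULL, 40, SG); (NULL, NULL, AX); (NULL, NULL, GN)

FULL OUTER JOIN keeps every row from both sides; unmatched rows get NULL for the other side's columns.
Matching on a.uid = b.uid AND a.bucket = b.bucket. A NULL in a compared column never satisfies the condition.
- uid=8, bucket=AX: no b row matches, row kept with b columns NULL.
- uid=9, bucket=AX: no b row matches, row kept with b columns NULL.
- uid=8, bucket=AX: no b row matches, row kept with b columns NULL.
- uid=4, bucket=AX: no b row matches, row kept with b columns NULL.
- uid=3, bucket=KW: no b row matches, row kept with b columns NULL.
- 6 b row(s) had no a match → kept, a columns NULL.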